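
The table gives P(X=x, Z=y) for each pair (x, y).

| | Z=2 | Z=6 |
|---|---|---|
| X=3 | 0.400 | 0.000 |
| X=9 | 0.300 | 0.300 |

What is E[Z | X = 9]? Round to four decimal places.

4.0000

P(X = 9) = 0.600.
Σ Z·P over the event = 2·(0.300) + 6·(0.300) = 2.400.
E[Z | X = 9] = (2.400) / (0.600) = 4.0000.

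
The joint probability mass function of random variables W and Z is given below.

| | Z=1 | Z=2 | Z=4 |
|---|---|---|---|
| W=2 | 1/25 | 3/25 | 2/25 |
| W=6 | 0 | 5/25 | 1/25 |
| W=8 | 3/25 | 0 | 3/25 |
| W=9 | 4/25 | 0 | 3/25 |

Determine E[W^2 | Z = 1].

65

P(Z = 1) = 8/25.
Σ W^2·P over the event = 4·(1/25) + 64·(3/25) + 81·(4/25) = 104/5.
E[W^2 | Z = 1] = (104/5) / (8/25) = 65.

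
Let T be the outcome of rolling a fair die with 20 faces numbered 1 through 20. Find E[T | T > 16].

Given T > 16, T is equally likely to be any of {17, 18, 19, 20}.
E[T | T > 16] = (17 + 18 + 19 + 20) / 4 = 37/2.

37/2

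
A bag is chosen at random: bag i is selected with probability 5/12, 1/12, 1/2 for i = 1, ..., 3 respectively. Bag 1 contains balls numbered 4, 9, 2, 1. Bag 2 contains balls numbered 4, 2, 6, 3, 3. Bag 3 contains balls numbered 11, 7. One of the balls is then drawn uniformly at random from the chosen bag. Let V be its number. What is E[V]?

97/15

E[V | bag 1] = (4+9+2+1)/4 = 4.
E[V | bag 2] = (4+2+6+3+3)/5 = 18/5.
E[V | bag 3] = (11+7)/2 = 9.
E[V] = (5/12)·(4) + (1/12)·(18/5) + (1/2)·(9) = 97/15.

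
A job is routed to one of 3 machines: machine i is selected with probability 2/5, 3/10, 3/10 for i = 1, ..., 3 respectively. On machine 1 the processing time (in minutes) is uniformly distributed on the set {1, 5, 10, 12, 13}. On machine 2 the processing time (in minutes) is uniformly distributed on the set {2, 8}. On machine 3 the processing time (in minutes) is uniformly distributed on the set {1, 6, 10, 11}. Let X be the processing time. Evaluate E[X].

172/25

E[X | machine 1] = (1+5+10+12+13)/5 = 41/5.
E[X | machine 2] = (2+8)/2 = 5.
E[X | machine 3] = (1+6+10+11)/4 = 7.
By the law of total expectation,
E[X] = (2/5)·(41/5) + (3/10)·(5) + (3/10)·(7) = 172/25.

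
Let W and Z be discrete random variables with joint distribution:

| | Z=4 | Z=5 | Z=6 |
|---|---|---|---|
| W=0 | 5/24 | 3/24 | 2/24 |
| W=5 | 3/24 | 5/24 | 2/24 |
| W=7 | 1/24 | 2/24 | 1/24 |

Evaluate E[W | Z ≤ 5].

61/19

P(Z ≤ 5) = 19/24.
Σ W·P over the event = 0·(5/24) + 0·(3/24) + 5·(3/24) + 5·(5/24) + 7·(1/24) + 7·(2/24) = 61/24.
E[W | Z ≤ 5] = (61/24) / (19/24) = 61/19.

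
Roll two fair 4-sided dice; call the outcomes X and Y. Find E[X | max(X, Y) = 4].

22/7

P(max(X, Y) = 4) = 7/16.
Summing X·P(x,y) over outcomes with max(X, Y) = 4 gives 11/8.
E[X | max(X, Y) = 4] = (11/8) / (7/16) = 22/7.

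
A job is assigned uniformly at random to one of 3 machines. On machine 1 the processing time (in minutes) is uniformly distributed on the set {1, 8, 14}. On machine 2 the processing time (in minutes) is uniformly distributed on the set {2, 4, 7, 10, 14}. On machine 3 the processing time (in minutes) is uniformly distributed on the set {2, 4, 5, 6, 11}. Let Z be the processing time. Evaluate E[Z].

E[Z | machine 1] = (1+8+14)/3 = 23/3.
E[Z | machine 2] = (2+4+7+10+14)/5 = 37/5.
E[Z | machine 3] = (2+4+5+6+11)/5 = 28/5.
By the law of total expectation,
E[Z] = (1/3)·(23/3) + (1/3)·(37/5) + (1/3)·(28/5) = 62/9.

62/9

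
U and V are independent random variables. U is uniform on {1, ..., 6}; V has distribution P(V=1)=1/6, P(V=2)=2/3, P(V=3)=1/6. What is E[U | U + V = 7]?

P(U + V = 7) = 1/6.
Summing U·P(x,y) over outcomes with U + V = 7 gives 5/6.
E[U | U + V = 7] = (5/6) / (1/6) = 5.

5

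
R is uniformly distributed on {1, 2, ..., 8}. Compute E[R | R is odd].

4

Given R is odd, R is equally likely to be any of {1, 3, 5, 7}.
E[R | R is odd] = (1 + 3 + 5 + 7) / 4 = 4.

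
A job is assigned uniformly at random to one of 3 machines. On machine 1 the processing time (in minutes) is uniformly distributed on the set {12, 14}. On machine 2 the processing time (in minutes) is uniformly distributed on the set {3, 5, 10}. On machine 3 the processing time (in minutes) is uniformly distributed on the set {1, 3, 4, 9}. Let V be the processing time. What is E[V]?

E[V | machine 1] = (12+14)/2 = 13.
E[V | machine 2] = (3+5+10)/3 = 6.
E[V | machine 3] = (1+3+4+9)/4 = 17/4.
By the law of total expectation,
E[V] = (1/3)·(13) + (1/3)·(6) + (1/3)·(17/4) = 31/4.

31/4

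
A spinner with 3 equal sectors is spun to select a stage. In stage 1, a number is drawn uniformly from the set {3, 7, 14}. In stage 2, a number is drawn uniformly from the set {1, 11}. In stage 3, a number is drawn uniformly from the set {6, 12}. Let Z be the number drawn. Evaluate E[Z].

E[Z | stage 1] = (3+7+14)/3 = 8.
E[Z | stage 2] = (1+11)/2 = 6.
E[Z | stage 3] = (6+12)/2 = 9.
By the law of total expectation,
E[Z] = (1/3)·(8) + (1/3)·(6) + (1/3)·(9) = 23/3.

23/3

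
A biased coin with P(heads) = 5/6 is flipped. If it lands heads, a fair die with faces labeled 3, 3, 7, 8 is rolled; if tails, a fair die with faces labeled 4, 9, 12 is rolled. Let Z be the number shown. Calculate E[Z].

E[Z | heads] = (3+3+7+8)/4 = 21/4.
E[Z | tails] = (4+9+12)/3 = 25/3.
By the law of total expectation,
E[Z] = (5/6)·(21/4) + (1/6)·(25/3) = 415/72.

415/72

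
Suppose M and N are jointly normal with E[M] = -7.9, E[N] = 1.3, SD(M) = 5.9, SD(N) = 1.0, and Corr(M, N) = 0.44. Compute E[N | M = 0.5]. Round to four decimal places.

The regression of N on M has slope ρ·σ_N/σ_M and passes through (μ_M, μ_N).
E[N | M=0.5] = 1.3 + (0.44)·(1.0/5.9)·(0.5 − (-7.9)) = 1.3 + (0.074576)·(8.4) = 1.9264.

1.9264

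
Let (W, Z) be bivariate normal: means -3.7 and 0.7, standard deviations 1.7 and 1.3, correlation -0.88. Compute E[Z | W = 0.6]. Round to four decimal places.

-2.1936

The regression of Z on W has slope ρ·σ_Z/σ_W and passes through (μ_W, μ_Z).
E[Z | W=0.6] = 0.7 + (-0.88)·(1.3/1.7)·(0.6 − (-3.7)) = 0.7 + (-0.67294)·(4.3) = -2.1936.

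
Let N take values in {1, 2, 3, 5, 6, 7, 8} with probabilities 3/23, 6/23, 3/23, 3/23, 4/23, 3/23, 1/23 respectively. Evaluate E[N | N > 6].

P(N > 6) = 4/23.
Σ over the event: 7·3/23 + 8·1/23 = 29/23.
E[N | N > 6] = (29/23) / (4/23) = 29/4.

29/4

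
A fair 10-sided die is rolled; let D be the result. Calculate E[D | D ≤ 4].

Given D ≤ 4, D is equally likely to be any of {1, 2, 3, 4}.
E[D | D ≤ 4] = (1 + 2 + 3 + 4) / 4 = 5/2.

5/2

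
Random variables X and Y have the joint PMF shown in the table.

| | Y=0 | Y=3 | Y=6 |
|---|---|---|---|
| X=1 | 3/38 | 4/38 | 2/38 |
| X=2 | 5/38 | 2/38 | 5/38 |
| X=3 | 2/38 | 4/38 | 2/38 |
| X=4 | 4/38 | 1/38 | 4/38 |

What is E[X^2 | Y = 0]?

15/2

P(Y = 0) = 7/19.
Σ X^2·P over the event = 1·(3/38) + 4·(5/38) + 9·(2/38) + 16·(4/38) = 105/38.
E[X^2 | Y = 0] = (105/38) / (7/19) = 15/2.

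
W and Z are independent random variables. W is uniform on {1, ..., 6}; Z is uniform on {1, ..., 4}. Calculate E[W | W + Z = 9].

11/2

Outcomes with W + Z = 9: (5,4), (6,3), each with probability 1/24.
E[W | W + Z = 9] = (5 + 6) / 2 = 11/2.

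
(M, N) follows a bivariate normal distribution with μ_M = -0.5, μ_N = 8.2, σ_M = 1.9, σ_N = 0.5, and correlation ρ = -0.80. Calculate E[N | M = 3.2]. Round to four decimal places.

7.4211

E[N | M=x] = μ_N + ρ(σ_N/σ_M)(x − μ_M) for jointly normal variables.
E[N | M=3.2] = 8.2 + (-0.80)·(0.5/1.9)·(3.2 − (-0.5)) = 8.2 + (-0.210526)·(3.7) = 7.4211.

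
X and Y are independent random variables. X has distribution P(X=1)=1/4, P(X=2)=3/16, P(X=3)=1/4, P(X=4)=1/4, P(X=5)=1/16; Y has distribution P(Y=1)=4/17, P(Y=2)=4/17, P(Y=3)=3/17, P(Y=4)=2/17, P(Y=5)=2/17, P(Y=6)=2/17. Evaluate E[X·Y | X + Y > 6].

P(X + Y > 6) = 93/272.
Summing XY·P(x,y) over outcomes with X + Y > 6 gives 1399/272.
E[X·Y | X + Y > 6] = (1399/272) / (93/272) = 1399/93.

1399/93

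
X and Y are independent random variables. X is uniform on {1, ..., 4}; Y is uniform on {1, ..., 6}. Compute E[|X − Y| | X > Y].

5/3

P(X > Y) = 1/4.
Summing |X−Y|·P(x,y) over outcomes with X > Y gives 5/12.
E[|X − Y| | X > Y] = (5/12) / (1/4) = 5/3.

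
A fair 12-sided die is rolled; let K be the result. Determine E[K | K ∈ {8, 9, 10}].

P(K ∈ {8, 9, 10}) = 1/4.
Σ over the event: 8·1/12 + 9·1/12 + 10·1/12 = 9/4.
E[K | K ∈ {8, 9, 10}] = (9/4) / (1/4) = 9.

9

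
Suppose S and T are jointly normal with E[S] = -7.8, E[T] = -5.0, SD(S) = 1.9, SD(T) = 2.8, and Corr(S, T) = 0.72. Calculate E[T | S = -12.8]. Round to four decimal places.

-10.3053

For a bivariate normal, E[T | S=x] = μ_T + ρ·(σ_T/σ_S)·(x − μ_S).
E[T | S=-12.8] = -5.0 + (0.72)·(2.8/1.9)·(-12.8 − (-7.8)) = -5.0 + (1.06105)·(-5) = -10.3053.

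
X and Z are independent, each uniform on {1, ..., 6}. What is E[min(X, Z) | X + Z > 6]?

23/7

P(X + Z > 6) = 7/12.
Summing min(X,Z)·P(x,y) over outcomes with X + Z > 6 gives 23/12.
E[min(X, Z) | X + Z > 6] = (23/12) / (7/12) = 23/7.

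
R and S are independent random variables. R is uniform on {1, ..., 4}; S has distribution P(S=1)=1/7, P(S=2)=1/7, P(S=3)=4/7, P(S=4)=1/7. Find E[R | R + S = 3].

P(R + S = 3) = 1/14.
Summing R·P(x,y) over outcomes with R + S = 3 gives 3/28.
E[R | R + S = 3] = (3/28) / (1/14) = 3/2.

3/2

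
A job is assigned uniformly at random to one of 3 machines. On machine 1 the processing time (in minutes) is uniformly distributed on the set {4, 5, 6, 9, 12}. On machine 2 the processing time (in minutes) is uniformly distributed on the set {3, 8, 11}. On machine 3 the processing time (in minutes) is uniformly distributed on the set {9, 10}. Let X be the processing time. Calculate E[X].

E[X | machine 1] = (4+5+6+9+12)/5 = 36/5.
E[X | machine 2] = (3+8+11)/3 = 22/3.
E[X | machine 3] = (9+10)/2 = 19/2.
E[X] = (1/3)·(36/5) + (1/3)·(22/3) + (1/3)·(19/2) = 721/90.

721/90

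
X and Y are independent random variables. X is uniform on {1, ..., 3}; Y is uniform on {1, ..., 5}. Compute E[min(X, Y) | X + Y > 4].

19/9

Outcomes with X + Y > 4: (1,4), (1,5), (2,3), (2,4), (2,5), (3,2), (3,3), (3,4), (3,5), each with probability 1/15.
E[min(X, Y) | X + Y > 4] = (1 + 1 + 2 + 2 + 2 + 2 + 3 + 3 + 3) / 9 = 19/9.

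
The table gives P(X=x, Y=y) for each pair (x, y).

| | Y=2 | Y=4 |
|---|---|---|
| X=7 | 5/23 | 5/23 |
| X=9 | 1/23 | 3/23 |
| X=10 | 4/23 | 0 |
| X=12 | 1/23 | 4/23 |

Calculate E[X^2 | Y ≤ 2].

P(Y ≤ 2) = 11/23.
Σ X^2·P over the event = 49·(5/23) + 81·(1/23) + 100·(4/23) + 144·(1/23) = 870/23.
E[X^2 | Y ≤ 2] = (870/23) / (11/23) = 870/11.

870/11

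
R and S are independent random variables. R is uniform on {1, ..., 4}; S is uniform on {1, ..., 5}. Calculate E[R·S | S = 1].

5/2

Outcomes with S = 1: (1,1), (2,1), (3,1), (4,1), each with probability 1/20.
E[R·S | S = 1] = (1 + 2 + 3 + 4) / 4 = 5/2.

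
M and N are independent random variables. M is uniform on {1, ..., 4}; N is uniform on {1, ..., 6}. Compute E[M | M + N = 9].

7/2

Outcomes with M + N = 9: (3,6), (4,5), each with probability 1/24.
E[M | M + N = 9] = (3 + 4) / 2 = 7/2.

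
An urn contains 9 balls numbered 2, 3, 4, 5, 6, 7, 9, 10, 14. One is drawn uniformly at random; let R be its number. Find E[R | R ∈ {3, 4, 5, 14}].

P(R ∈ {3, 4, 5, 14}) = 4/9.
Σ over the event: 3·1/9 + 4·1/9 + 5·1/9 + 14·1/9 = 26/9.
E[R | R ∈ {3, 4, 5, 14}] = (26/9) / (4/9) = 13/2.

13/2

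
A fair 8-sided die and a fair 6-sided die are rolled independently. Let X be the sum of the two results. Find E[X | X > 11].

38/3

P(X > 11) = 1/8.
Σ over the event: 12·1/16 + 13·1/24 + 14·1/48 = 19/12.
E[X | X > 11] = (19/12) / (1/8) = 38/3.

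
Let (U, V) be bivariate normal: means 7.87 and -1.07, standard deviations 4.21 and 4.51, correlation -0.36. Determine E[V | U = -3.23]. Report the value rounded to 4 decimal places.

E[V | U=x] = μ_V + ρ(σ_V/σ_U)(x − μ_U) for jointly normal variables.
E[V | U=-3.23] = -1.07 + (-0.36)·(4.51/4.21)·(-3.23 − (7.87)) = -1.07 + (-0.3856532)·(-11.1) = 3.2108.

3.2108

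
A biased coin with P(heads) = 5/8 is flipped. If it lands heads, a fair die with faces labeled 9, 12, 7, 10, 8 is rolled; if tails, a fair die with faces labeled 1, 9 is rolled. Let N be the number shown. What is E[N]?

61/8

E[N | heads] = (9+12+7+10+8)/5 = 46/5.
E[N | tails] = (1+9)/2 = 5.
By the law of total expectation,
E[N] = (5/8)·(46/5) + (3/8)·(5) = 61/8.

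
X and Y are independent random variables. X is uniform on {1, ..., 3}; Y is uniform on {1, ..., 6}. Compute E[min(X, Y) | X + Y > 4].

P(X + Y > 4) = 2/3.
Summing min(X,Y)·P(x,y) over outcomes with X + Y > 4 gives 25/18.
E[min(X, Y) | X + Y > 4] = (25/18) / (2/3) = 25/12.

25/12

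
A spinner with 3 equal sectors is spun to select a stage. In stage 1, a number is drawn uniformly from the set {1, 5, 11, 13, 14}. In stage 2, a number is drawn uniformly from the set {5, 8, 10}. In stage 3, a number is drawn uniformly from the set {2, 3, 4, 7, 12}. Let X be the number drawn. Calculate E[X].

331/45

E[X | stage 1] = (1+5+11+13+14)/5 = 44/5.
E[X | stage 2] = (5+8+10)/3 = 23/3.
E[X | stage 3] = (2+3+4+7+12)/5 = 28/5.
E[X] = (1/3)·(44/5) + (1/3)·(23/3) + (1/3)·(28/5) = 331/45.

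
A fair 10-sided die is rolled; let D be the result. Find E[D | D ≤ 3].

Given D ≤ 3, D is equally likely to be any of {1, 2, 3}.
E[D | D ≤ 3] = (1 + 2 + 3) / 3 = 2.

2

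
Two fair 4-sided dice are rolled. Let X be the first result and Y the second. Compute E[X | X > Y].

P(X > Y) = 3/8.
Summing X·P(x,y) over outcomes with X > Y gives 5/4.
E[X | X > Y] = (5/4) / (3/8) = 10/3.

10/3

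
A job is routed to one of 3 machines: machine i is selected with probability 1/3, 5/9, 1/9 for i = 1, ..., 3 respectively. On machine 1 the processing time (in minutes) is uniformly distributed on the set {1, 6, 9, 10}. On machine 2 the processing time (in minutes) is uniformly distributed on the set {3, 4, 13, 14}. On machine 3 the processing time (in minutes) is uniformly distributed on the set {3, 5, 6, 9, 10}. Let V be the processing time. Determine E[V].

E[V | machine 1] = (1+6+9+10)/4 = 13/2.
E[V | machine 2] = (3+4+13+14)/4 = 17/2.
E[V | machine 3] = (3+5+6+9+10)/5 = 33/5.
E[V] = (1/3)·(13/2) + (5/9)·(17/2) + (1/9)·(33/5) = 343/45.

343/45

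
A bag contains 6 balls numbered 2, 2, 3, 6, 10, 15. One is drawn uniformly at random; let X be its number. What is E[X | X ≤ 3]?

7/3

P(X ≤ 3) = 1/2.
Σ over the event: 2·1/3 + 3·1/6 = 7/6.
E[X | X ≤ 3] = (7/6) / (1/2) = 7/3.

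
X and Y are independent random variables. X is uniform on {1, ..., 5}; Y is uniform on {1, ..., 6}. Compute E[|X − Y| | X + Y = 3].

Outcomes with X + Y = 3: (1,2), (2,1), each with probability 1/30.
E[|X − Y| | X + Y = 3] = (1 + 1) / 2 = 1.

1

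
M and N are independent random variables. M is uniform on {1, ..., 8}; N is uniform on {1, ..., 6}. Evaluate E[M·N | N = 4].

18

Outcomes with N = 4: (1,4), (2,4), (3,4), (4,4), (5,4), (6,4), (7,4), (8,4), each with probability 1/48.
E[M·N | N = 4] = (4 + 8 + 12 + 16 + 20 + 24 + 28 + 32) / 8 = 18.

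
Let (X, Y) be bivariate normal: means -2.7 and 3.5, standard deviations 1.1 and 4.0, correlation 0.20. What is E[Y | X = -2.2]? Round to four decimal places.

E[Y | X=x] = μ_Y + ρ(σ_Y/σ_X)(x − μ_X) for jointly normal variables.
E[Y | X=-2.2] = 3.5 + (0.20)·(4.0/1.1)·(-2.2 − (-2.7)) = 3.5 + (0.72727)·(0.5) = 3.8636.

3.8636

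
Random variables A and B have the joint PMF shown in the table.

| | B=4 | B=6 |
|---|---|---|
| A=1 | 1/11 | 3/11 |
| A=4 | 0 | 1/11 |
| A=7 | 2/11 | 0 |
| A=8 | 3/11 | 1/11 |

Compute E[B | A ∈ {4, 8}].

24/5

P(A ∈ {4, 8}) = 5/11.
Summing B·P(A=x,B=y) over the conditioning event gives 24/11.
E[B | A ∈ {4, 8}] = (24/11) / (5/11) = 24/5.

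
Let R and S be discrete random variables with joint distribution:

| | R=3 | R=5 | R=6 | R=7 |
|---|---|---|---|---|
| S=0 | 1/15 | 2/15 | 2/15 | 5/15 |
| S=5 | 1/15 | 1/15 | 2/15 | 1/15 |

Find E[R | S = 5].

27/5

P(S = 5) = 1/3.
Summing R·P(R=x,S=y) over the conditioning event gives 9/5.
E[R | S = 5] = (9/5) / (1/3) = 27/5.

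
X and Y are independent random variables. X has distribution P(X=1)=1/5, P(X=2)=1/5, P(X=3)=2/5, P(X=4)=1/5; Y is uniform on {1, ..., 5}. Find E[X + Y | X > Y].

39/8

P(X > Y) = 8/25.
Summing (X+Y)·P(x,y) over outcomes with X > Y gives 39/25.
E[X + Y | X > Y] = (39/25) / (8/25) = 39/8.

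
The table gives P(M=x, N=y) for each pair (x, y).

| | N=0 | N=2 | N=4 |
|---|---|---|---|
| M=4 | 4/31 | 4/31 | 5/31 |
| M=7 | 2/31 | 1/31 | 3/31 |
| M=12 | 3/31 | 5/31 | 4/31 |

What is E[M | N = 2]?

83/10

P(N = 2) = 10/31.
Σ M·P over the event = 4·(4/31) + 7·(1/31) + 12·(5/31) = 83/31.
E[M | N = 2] = (83/31) / (10/31) = 83/10.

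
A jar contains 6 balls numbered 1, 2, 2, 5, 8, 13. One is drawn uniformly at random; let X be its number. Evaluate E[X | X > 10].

P(X > 10) = 1/6.
Σ over the event: 13·1/6 = 13/6.
E[X | X > 10] = (13/6) / (1/6) = 13.

13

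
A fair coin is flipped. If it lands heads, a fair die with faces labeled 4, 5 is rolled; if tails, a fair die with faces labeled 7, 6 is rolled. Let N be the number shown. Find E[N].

E[N | heads] = (4+5)/2 = 9/2.
E[N | tails] = (7+6)/2 = 13/2.
E[N] = (1/2)·(9/2) + (1/2)·(13/2) = 11/2.

11/2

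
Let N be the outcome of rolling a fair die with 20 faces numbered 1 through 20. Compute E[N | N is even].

Given N is even, N is equally likely to be any of {2, 4, 6, 8, 10, 12, 14, 16, 18, 20}.
E[N | N is even] = (2 + 4 + 6 + 8 + 10 + 12 + 14 + 16 + 18 + 20) / 10 = 11.

11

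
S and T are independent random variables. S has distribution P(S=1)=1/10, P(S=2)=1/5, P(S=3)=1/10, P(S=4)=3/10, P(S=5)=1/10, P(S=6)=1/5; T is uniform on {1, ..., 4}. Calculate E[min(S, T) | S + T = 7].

P(S + T = 7) = 7/40.
Summing min(S,T)·P(x,y) over outcomes with S + T = 7 gives 2/5.
E[min(S, T) | S + T = 7] = (2/5) / (7/40) = 16/7.

16/7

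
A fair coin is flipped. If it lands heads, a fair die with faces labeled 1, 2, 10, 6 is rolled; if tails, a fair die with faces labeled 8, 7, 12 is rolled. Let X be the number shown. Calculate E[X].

E[X | heads] = (1+2+10+6)/4 = 19/4.
E[X | tails] = (8+7+12)/3 = 9.
E[X] = (1/2)·(19/4) + (1/2)·(9) = 55/8.

55/8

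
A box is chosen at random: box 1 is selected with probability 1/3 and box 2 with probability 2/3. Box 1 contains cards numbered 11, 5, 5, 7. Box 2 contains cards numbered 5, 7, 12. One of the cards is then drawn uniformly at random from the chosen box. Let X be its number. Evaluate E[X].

23/3

E[X | box 1] = (11+5+5+7)/4 = 7.
E[X | box 2] = (5+7+12)/3 = 8.
By the law of total expectation,
E[X] = (1/3)·(7) + (2/3)·(8) = 23/3.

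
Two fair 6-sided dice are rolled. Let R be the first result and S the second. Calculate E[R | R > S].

14/3

P(R > S) = 5/12.
Summing R·P(x,y) over outcomes with R > S gives 35/18.
E[R | R > S] = (35/18) / (5/12) = 14/3.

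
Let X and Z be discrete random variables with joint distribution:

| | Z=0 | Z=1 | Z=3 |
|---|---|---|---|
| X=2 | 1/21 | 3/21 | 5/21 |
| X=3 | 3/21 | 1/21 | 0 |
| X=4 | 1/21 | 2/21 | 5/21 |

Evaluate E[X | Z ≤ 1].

32/11

P(Z ≤ 1) = 11/21.
Σ X·P over the event = 2·(1/21) + 2·(3/21) + 3·(3/21) + 3·(1/21) + 4·(1/21) + 4·(2/21) = 32/21.
E[X | Z ≤ 1] = (32/21) / (11/21) = 32/11.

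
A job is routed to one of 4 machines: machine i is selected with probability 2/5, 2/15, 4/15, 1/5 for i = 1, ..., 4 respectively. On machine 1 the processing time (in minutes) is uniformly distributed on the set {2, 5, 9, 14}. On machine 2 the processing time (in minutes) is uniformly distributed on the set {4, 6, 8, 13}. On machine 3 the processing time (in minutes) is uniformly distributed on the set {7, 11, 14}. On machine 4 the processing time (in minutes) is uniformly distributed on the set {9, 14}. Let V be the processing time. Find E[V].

413/45

E[V | machine 1] = (2+5+9+14)/4 = 15/2.
E[V | machine 2] = (4+6+8+13)/4 = 31/4.
E[V | machine 3] = (7+11+14)/3 = 32/3.
E[V | machine 4] = (9+14)/2 = 23/2.
By the law of total expectation,
E[V] = (2/5)·(15/2) + (2/15)·(31/4) + (4/15)·(32/3) + (1/5)·(23/2) = 413/45.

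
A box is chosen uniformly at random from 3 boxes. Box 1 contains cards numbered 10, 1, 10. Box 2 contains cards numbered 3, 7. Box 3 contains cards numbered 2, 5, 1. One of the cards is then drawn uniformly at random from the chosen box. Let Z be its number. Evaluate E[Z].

E[Z | box 1] = (10+1+10)/3 = 7.
E[Z | box 2] = (3+7)/2 = 5.
E[Z | box 3] = (2+5+1)/3 = 8/3.
E[Z] = (1/3)·(7) + (1/3)·(5) + (1/3)·(8/3) = 44/9.

44/9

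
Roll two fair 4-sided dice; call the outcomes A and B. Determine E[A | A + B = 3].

P(A + B = 3) = 1/8.
Summing A·P(x,y) over outcomes with A + B = 3 gives 3/16.
E[A | A + B = 3] = (3/16) / (1/8) = 3/2.

3/2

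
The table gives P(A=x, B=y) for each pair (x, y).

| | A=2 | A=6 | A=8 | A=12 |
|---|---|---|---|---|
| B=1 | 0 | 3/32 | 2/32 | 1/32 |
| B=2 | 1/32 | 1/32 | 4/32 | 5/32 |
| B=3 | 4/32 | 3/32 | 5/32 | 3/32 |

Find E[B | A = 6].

2

P(A = 6) = 7/32.
Σ B·P over the event = 1·(3/32) + 2·(1/32) + 3·(3/32) = 7/16.
E[B | A = 6] = (7/16) / (7/32) = 2.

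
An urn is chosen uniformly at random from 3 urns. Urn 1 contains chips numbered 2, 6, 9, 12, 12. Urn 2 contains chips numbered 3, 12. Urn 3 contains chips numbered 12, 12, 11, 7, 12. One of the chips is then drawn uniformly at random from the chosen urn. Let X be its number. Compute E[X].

53/6

E[X | urn 1] = (2+6+9+12+12)/5 = 41/5.
E[X | urn 2] = (3+12)/2 = 15/2.
E[X | urn 3] = (12+12+11+7+12)/5 = 54/5.
E[X] = (1/3)·(41/5) + (1/3)·(15/2) + (1/3)·(54/5) = 53/6.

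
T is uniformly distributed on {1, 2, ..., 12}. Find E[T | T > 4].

Given T > 4, T is equally likely to be any of {5, 6, 7, 8, 9, 10, 11, 12}.
E[T | T > 4] = (5 + 6 + 7 + 8 + 9 + 10 + 11 + 12) / 8 = 17/2.

17/2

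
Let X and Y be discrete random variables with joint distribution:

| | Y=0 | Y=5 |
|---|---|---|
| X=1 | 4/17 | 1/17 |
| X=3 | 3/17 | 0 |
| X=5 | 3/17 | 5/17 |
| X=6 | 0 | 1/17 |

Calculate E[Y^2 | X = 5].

P(X = 5) = 8/17.
Σ Y^2·P over the event = 0·(3/17) + 25·(5/17) = 125/17.
E[Y^2 | X = 5] = (125/17) / (8/17) = 125/8.

125/8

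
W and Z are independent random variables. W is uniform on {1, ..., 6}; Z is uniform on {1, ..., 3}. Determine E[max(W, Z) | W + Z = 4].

8/3

Outcomes with W + Z = 4: (1,3), (2,2), (3,1), each with probability 1/18.
E[max(W, Z) | W + Z = 4] = (3 + 2 + 3) / 3 = 8/3.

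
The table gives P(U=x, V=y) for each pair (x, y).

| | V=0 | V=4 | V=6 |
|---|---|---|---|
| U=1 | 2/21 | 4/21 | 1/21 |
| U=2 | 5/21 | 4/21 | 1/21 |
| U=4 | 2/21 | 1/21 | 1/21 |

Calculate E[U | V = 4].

16/9

P(V = 4) = 3/7.
Σ U·P over the event = 1·(4/21) + 2·(4/21) + 4·(1/21) = 16/21.
E[U | V = 4] = (16/21) / (3/7) = 16/9.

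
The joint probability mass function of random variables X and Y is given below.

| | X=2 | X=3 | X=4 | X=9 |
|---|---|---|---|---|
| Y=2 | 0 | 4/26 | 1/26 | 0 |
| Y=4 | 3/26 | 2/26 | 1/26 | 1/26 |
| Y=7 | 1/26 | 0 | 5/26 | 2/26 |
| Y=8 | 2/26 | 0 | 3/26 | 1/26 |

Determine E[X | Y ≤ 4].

P(Y ≤ 4) = 6/13.
Σ X·P over the event = 2·(3/26) + 3·(4/26) + 3·(2/26) + 4·(1/26) + 4·(1/26) + 9·(1/26) = 41/26.
E[X | Y ≤ 4] = (41/26) / (6/13) = 41/12.

41/12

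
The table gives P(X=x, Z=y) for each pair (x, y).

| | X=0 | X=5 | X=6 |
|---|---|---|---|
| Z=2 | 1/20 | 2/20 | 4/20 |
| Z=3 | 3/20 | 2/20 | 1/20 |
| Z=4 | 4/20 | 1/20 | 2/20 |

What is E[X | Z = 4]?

P(Z = 4) = 7/20.
Summing X·P(X=x,Z=y) over the conditioning event gives 17/20.
E[X | Z = 4] = (17/20) / (7/20) = 17/7.

17/7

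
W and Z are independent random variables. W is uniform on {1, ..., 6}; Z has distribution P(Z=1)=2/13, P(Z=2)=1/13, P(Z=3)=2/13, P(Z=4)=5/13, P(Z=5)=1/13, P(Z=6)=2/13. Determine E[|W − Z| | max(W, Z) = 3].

11/9

P(max(W, Z) = 3) = 3/26.
Summing |W−Z|·P(x,y) over outcomes with max(W, Z) = 3 gives 11/78.
E[|W − Z| | max(W, Z) = 3] = (11/78) / (3/26) = 11/9.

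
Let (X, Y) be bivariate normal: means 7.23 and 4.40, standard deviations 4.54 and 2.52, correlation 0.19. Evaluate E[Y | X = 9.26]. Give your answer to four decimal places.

4.6141

The regression of Y on X has slope ρ·σ_Y/σ_X and passes through (μ_X, μ_Y).
E[Y | X=9.26] = 4.40 + (0.19)·(2.52/4.54)·(9.26 − (7.23)) = 4.40 + (0.10546)·(2.03) = 4.6141.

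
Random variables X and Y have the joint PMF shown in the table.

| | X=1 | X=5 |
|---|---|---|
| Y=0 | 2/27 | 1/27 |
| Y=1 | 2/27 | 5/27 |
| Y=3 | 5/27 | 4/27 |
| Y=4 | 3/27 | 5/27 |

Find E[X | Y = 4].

P(Y = 4) = 8/27.
Σ X·P over the event = 1·(3/27) + 5·(5/27) = 28/27.
E[X | Y = 4] = (28/27) / (8/27) = 7/2.

7/2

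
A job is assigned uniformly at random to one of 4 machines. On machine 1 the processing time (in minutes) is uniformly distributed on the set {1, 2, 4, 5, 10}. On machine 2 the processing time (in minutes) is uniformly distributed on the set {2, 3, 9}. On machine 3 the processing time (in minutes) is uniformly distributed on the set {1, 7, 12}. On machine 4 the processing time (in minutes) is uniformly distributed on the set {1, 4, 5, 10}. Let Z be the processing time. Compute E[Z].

E[Z | machine 1] = (1+2+4+5+10)/5 = 22/5.
E[Z | machine 2] = (2+3+9)/3 = 14/3.
E[Z | machine 3] = (1+7+12)/3 = 20/3.
E[Z | machine 4] = (1+4+5+10)/4 = 5.
E[Z] = (1/4)·(22/5) + (1/4)·(14/3) + (1/4)·(20/3) + (1/4)·(5) = 311/60.

311/60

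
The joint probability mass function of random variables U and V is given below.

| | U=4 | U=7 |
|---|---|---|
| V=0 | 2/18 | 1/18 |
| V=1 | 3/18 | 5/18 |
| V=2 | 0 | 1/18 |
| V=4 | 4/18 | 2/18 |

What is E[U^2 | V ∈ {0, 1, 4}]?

P(V ∈ {0, 1, 4}) = 17/18.
Σ U^2·P over the event = 16·(2/18) + 16·(3/18) + 16·(4/18) + 49·(1/18) + 49·(5/18) + 49·(2/18) = 268/9.
E[U^2 | V ∈ {0, 1, 4}] = (268/9) / (17/18) = 536/17.

536/17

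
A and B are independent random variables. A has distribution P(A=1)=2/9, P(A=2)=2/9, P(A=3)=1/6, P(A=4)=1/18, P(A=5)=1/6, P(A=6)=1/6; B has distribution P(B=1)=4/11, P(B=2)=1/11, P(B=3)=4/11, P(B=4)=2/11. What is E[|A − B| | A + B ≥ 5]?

29/13

P(A + B ≥ 5) = 65/99.
Summing |A−B|·P(x,y) over outcomes with A + B ≥ 5 gives 145/99.
E[|A − B| | A + B ≥ 5] = (145/99) / (65/99) = 29/13.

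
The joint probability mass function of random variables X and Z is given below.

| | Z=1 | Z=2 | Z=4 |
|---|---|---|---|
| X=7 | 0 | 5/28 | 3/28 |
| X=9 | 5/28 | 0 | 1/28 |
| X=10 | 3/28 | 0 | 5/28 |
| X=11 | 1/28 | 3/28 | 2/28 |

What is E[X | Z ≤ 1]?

P(Z ≤ 1) = 9/28.
Σ X·P over the event = 9·(5/28) + 10·(3/28) + 11·(1/28) = 43/14.
E[X | Z ≤ 1] = (43/14) / (9/28) = 86/9.

86/9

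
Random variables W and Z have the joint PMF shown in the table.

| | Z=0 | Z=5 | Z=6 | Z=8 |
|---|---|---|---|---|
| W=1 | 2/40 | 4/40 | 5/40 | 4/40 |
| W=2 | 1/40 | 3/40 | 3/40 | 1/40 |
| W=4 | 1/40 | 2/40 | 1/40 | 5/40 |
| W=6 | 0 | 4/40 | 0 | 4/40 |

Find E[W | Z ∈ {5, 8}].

P(Z ∈ {5, 8}) = 27/40.
Summing W·P(W=x,Z=y) over the conditioning event gives 23/10.
E[W | Z ∈ {5, 8}] = (23/10) / (27/40) = 92/27.

92/27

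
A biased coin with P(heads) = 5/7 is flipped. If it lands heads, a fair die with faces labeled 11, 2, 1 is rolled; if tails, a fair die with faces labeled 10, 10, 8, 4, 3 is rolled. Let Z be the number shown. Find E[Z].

E[Z | heads] = (11+2+1)/3 = 14/3.
E[Z | tails] = (10+10+8+4+3)/5 = 7.
By the law of total expectation,
E[Z] = (5/7)·(14/3) + (2/7)·(7) = 16/3.

16/3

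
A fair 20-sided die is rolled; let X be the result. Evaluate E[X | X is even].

Given X is even, X is equally likely to be any of {2, 4, 6, 8, 10, 12, 14, 16, 18, 20}.
E[X | X is even] = (2 + 4 + 6 + 8 + 10 + 12 + 14 + 16 + 18 + 20) / 10 = 11.

11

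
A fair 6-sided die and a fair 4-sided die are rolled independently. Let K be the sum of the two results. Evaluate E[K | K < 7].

P(K < 7) = 7/12.
Σ over the event: 2·1/24 + 3·1/12 + 4·1/8 + 5·1/6 + 6·1/6 = 8/3.
E[K | K < 7] = (8/3) / (7/12) = 32/7.

32/7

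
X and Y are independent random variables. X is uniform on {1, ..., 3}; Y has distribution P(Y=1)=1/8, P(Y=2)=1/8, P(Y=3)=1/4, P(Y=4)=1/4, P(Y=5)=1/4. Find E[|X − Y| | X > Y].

4/3

P(X > Y) = 1/8.
Summing |X−Y|·P(x,y) over outcomes with X > Y gives 1/6.
E[|X − Y| | X > Y] = (1/6) / (1/8) = 4/3.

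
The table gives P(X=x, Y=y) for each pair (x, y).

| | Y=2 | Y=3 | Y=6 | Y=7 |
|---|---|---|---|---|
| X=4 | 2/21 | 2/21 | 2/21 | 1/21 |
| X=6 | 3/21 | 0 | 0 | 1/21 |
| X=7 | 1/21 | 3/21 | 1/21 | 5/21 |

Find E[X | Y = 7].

45/7

P(Y = 7) = 1/3.
Summing X·P(X=x,Y=y) over the conditioning event gives 15/7.
E[X | Y = 7] = (15/7) / (1/3) = 45/7.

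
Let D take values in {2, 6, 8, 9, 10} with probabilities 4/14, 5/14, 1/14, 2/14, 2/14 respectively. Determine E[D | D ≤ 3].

P(D ≤ 3) = 2/7.
Σ over the event: 2·2/7 = 4/7.
E[D | D ≤ 3] = (4/7) / (2/7) = 2.

2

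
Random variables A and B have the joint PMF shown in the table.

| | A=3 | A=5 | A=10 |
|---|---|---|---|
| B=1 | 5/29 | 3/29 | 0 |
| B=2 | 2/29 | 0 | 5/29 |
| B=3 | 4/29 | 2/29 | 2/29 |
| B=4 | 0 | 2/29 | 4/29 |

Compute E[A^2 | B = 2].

P(B = 2) = 7/29.
Σ A^2·P over the event = 9·(2/29) + 100·(5/29) = 518/29.
E[A^2 | B = 2] = (518/29) / (7/29) = 74.

74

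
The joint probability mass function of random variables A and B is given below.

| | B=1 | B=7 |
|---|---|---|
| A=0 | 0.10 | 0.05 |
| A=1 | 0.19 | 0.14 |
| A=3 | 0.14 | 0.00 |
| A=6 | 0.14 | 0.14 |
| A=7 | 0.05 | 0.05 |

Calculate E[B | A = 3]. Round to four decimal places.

P(A = 3) = 0.14.
Σ B·P over the event = 1·(0.14) = 0.14.
E[B | A = 3] = (0.14) / (0.14) = 1.0000.

1.0000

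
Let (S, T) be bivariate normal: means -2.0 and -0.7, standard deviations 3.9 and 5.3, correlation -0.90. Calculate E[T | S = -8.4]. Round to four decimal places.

7.1277

The regression of T on S has slope ρ·σ_T/σ_S and passes through (μ_S, μ_T).
E[T | S=-8.4] = -0.7 + (-0.90)·(5.3/3.9)·(-8.4 − (-2.0)) = -0.7 + (-1.22308)·(-6.4) = 7.1277.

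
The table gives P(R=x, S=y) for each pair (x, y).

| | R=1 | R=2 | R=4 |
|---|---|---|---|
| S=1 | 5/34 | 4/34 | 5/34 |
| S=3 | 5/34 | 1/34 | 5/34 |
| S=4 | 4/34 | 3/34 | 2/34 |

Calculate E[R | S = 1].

P(S = 1) = 7/17.
Summing R·P(R=x,S=y) over the conditioning event gives 33/34.
E[R | S = 1] = (33/34) / (7/17) = 33/14.

33/14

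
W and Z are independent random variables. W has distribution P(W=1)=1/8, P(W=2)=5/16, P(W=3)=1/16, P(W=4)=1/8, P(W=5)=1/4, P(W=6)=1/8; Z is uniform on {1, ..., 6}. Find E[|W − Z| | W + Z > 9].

P(W + Z > 9) = 1/6.
Summing |W−Z|·P(x,y) over outcomes with W + Z > 9 gives 7/48.
E[|W − Z| | W + Z > 9] = (7/48) / (1/6) = 7/8.

7/8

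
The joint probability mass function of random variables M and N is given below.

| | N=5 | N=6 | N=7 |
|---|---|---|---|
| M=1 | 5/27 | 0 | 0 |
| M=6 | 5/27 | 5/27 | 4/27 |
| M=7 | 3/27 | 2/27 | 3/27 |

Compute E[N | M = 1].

P(M = 1) = 5/27.
Σ N·P over the event = 5·(5/27) = 25/27.
E[N | M = 1] = (25/27) / (5/27) = 5.

5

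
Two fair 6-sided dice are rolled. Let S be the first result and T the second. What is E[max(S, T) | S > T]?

P(S > T) = 5/12.
Summing max(S,T)·P(x,y) over outcomes with S > T gives 35/18.
E[max(S, T) | S > T] = (35/18) / (5/12) = 14/3.

14/3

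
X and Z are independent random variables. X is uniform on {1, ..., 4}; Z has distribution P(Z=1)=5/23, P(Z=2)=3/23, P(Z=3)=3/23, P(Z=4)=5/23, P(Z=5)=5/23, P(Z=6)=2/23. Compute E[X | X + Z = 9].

P(X + Z = 9) = 7/92.
Summing X·P(x,y) over outcomes with X + Z = 9 gives 13/46.
E[X | X + Z = 9] = (13/46) / (7/92) = 26/7.

26/7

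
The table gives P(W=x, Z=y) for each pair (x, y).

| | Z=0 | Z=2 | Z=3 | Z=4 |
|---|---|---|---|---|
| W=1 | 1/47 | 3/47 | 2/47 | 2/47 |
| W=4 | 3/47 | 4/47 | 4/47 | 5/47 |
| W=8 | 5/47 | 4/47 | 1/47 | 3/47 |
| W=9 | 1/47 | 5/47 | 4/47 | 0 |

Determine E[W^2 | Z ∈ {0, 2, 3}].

1632/37

P(Z ∈ {0, 2, 3}) = 37/47.
Summing W^2·P(W=x,Z=y) over the conditioning event gives 1632/47.
E[W^2 | Z ∈ {0, 2, 3}] = (1632/47) / (37/47) = 1632/37.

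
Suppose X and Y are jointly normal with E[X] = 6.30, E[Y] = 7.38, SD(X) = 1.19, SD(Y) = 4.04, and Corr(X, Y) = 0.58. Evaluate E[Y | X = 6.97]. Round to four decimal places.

8.6993

E[Y | X=x] = μ_Y + ρ(σ_Y/σ_X)(x − μ_X) for jointly normal variables.
E[Y | X=6.97] = 7.38 + (0.58)·(4.04/1.19)·(6.97 − (6.30)) = 7.38 + (1.9691)·(0.67) = 8.6993.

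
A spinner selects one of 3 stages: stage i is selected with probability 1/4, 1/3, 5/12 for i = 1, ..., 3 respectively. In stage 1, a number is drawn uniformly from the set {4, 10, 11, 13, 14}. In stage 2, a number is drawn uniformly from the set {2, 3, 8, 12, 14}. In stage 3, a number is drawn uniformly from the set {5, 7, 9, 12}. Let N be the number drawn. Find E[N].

E[N | stage 1] = (4+10+11+13+14)/5 = 52/5.
E[N | stage 2] = (2+3+8+12+14)/5 = 39/5.
E[N | stage 3] = (5+7+9+12)/4 = 33/4.
E[N] = (1/4)·(52/5) + (1/3)·(39/5) + (5/12)·(33/4) = 691/80.

691/80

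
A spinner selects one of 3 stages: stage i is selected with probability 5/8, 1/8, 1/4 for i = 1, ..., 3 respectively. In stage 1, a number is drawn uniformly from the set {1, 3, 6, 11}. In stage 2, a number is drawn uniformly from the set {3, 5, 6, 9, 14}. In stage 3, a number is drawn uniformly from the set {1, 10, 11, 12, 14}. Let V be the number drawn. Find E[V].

E[V | stage 1] = (1+3+6+11)/4 = 21/4.
E[V | stage 2] = (3+5+6+9+14)/5 = 37/5.
E[V | stage 3] = (1+10+11+12+14)/5 = 48/5.
E[V] = (5/8)·(21/4) + (1/8)·(37/5) + (1/4)·(48/5) = 1057/160.

1057/160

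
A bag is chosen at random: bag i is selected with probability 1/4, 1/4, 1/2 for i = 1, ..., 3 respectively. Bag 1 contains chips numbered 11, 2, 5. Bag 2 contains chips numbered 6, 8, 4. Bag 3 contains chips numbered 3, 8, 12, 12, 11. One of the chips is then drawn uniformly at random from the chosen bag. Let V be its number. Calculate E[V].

E[V | bag 1] = (11+2+5)/3 = 6.
E[V | bag 2] = (6+8+4)/3 = 6.
E[V | bag 3] = (3+8+12+12+11)/5 = 46/5.
E[V] = (1/4)·(6) + (1/4)·(6) + (1/2)·(46/5) = 38/5.

38/5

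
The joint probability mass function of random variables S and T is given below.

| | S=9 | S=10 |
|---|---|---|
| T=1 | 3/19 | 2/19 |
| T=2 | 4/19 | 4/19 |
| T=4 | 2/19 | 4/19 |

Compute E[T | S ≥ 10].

13/5

P(S ≥ 10) = 10/19.
Summing T·P(S=x,T=y) over the conditioning event gives 26/19.
E[T | S ≥ 10] = (26/19) / (10/19) = 13/5.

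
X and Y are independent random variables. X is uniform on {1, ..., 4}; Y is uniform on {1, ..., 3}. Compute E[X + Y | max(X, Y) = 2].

10/3

Outcomes with max(X, Y) = 2: (1,2), (2,1), (2,2), each with probability 1/12.
E[X + Y | max(X, Y) = 2] = (3 + 3 + 4) / 3 = 10/3.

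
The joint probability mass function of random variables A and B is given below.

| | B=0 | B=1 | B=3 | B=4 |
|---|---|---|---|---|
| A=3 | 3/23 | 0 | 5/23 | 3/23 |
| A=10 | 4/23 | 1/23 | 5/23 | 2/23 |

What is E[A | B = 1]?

10

P(B = 1) = 1/23.
Σ A·P over the event = 10·(1/23) = 10/23.
E[A | B = 1] = (10/23) / (1/23) = 10.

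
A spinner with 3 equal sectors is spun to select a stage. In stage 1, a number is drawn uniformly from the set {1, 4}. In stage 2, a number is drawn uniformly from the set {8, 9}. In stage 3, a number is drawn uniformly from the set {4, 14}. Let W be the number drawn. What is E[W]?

E[W | stage 1] = (1+4)/2 = 5/2.
E[W | stage 2] = (8+9)/2 = 17/2.
E[W | stage 3] = (4+14)/2 = 9.
By the law of total expectation,
E[W] = (1/3)·(5/2) + (1/3)·(17/2) + (1/3)·(9) = 20/3.

20/3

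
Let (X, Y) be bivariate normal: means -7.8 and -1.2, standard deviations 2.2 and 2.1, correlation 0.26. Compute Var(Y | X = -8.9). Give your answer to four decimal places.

4.1119

For a bivariate normal, Var(Y | X=x) = σ_Y²(1 − ρ²).
Var(Y | X=-8.9) = (2.1)²·(1 − (0.26)²) = 4.41·0.9324 = 4.1119.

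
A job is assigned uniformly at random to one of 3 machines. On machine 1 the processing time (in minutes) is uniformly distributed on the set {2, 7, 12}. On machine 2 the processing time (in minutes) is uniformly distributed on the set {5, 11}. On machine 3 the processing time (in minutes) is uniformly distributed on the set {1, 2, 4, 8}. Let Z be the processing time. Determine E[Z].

25/4

E[Z | machine 1] = (2+7+12)/3 = 7.
E[Z | machine 2] = (5+11)/2 = 8.
E[Z | machine 3] = (1+2+4+8)/4 = 15/4.
E[Z] = (1/3)·(7) + (1/3)·(8) + (1/3)·(15/4) = 25/4.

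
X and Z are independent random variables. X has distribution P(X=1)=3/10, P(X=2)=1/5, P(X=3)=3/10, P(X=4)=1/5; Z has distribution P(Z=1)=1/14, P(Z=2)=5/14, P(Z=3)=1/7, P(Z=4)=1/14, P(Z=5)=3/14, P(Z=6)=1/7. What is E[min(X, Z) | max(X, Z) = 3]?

P(max(X, Z) = 3) = 17/70.
Summing min(X,Z)·P(x,y) over outcomes with max(X, Z) = 3 gives 13/28.
E[min(X, Z) | max(X, Z) = 3] = (13/28) / (17/70) = 65/34.

65/34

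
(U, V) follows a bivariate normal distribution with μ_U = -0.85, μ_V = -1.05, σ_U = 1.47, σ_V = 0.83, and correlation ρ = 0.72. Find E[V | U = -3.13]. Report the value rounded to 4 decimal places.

-1.9769

The regression of V on U has slope ρ·σ_V/σ_U and passes through (μ_U, μ_V).
E[V | U=-3.13] = -1.05 + (0.72)·(0.83/1.47)·(-3.13 − (-0.85)) = -1.05 + (0.40653)·(-2.28) = -1.9769.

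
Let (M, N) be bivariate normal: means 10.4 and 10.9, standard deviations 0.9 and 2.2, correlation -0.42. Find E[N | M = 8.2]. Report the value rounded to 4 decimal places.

The regression of N on M has slope ρ·σ_N/σ_M and passes through (μ_M, μ_N).
E[N | M=8.2] = 10.9 + (-0.42)·(2.2/0.9)·(8.2 − (10.4)) = 10.9 + (-1.0267)·(-2.2) = 13.1587.

13.1587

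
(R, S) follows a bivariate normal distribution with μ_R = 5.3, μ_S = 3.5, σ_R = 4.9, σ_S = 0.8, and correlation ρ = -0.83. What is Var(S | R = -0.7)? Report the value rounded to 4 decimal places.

Var(S | R=x) = (1 − ρ²)·σ_S².
Var(S | R=-0.7) = (0.8)²·(1 − (-0.83)²) = 0.64·0.3111 = 0.1991.

0.1991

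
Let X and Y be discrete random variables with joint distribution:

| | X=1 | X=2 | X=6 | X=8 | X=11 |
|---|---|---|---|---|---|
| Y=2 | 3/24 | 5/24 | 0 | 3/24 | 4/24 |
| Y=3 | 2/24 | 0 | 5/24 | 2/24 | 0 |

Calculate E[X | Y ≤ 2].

27/5

P(Y ≤ 2) = 5/8.
Σ X·P over the event = 1·(3/24) + 2·(5/24) + 8·(3/24) + 11·(4/24) = 27/8.
E[X | Y ≤ 2] = (27/8) / (5/8) = 27/5.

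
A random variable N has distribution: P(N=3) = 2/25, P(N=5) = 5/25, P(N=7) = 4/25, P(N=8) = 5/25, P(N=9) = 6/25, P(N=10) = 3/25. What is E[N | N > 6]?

76/9

P(N > 6) = 18/25.
Σ over the event: 7·4/25 + 8·1/5 + 9·6/25 + 10·3/25 = 152/25.
E[N | N > 6] = (152/25) / (18/25) = 76/9.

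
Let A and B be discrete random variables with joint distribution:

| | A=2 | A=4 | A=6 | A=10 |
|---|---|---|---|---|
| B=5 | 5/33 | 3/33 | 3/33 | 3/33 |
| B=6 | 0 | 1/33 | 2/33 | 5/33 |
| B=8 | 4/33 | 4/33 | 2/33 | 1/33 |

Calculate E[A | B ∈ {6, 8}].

P(B ∈ {6, 8}) = 19/33.
Σ A·P over the event = 2·(4/33) + 4·(1/33) + 4·(4/33) + 6·(2/33) + 6·(2/33) + 10·(5/33) + 10·(1/33) = 112/33.
E[A | B ∈ {6, 8}] = (112/33) / (19/33) = 112/19.

112/19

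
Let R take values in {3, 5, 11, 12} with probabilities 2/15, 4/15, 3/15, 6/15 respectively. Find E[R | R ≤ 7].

13/3

P(R ≤ 7) = 2/5.
Σ over the event: 3·2/15 + 5·4/15 = 26/15.
E[R | R ≤ 7] = (26/15) / (2/5) = 13/3.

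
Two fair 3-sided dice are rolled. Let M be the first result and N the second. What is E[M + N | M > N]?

4

P(M > N) = 1/3.
Summing (M+N)·P(x,y) over outcomes with M > N gives 4/3.
E[M + N | M > N] = (4/3) / (1/3) = 4.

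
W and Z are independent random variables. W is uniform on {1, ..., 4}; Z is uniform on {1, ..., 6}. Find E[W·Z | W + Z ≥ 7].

29/2

Outcomes with W + Z ≥ 7: (1,6), (2,5), (2,6), (3,4), (3,5), (3,6), (4,3), (4,4), (4,5), (4,6), each with probability 1/24.
E[W·Z | W + Z ≥ 7] = (6 + 10 + 12 + 12 + 15 + 18 + 12 + 16 + 20 + 24) / 10 = 29/2.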